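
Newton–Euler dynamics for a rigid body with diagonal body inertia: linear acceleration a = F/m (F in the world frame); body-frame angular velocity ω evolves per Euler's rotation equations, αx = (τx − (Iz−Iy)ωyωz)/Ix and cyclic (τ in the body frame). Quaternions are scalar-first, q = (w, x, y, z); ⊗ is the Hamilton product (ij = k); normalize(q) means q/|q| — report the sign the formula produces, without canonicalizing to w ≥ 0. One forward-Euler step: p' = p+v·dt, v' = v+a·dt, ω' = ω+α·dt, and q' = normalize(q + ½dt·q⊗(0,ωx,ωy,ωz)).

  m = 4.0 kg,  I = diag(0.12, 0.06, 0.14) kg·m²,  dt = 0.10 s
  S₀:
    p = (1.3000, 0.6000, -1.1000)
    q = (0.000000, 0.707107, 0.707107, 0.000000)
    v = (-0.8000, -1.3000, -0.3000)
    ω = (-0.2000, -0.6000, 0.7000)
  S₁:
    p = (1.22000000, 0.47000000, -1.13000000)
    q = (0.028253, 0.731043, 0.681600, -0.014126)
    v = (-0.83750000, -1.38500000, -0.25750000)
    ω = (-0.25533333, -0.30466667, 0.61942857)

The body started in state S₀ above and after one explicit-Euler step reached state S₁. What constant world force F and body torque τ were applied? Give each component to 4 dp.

F = (-1.5000, -3.4000, 1.7000)
τ = (-0.1000, 0.1800, -0.1200)

ω₁ − ω₀ = (-0.05533333, 0.29533333, -0.08057143)
ω₀×(Iω₀) = (-0.0336, 0.0028, -0.0072)
I·α + gyro = (-0.1000, 0.1800, -0.1200)
Δv = v₁−v₀ = (-0.03750000, -0.08500000, 0.04250000)
F = m·Δv/dt = (-1.5000, -3.4000, 1.7000)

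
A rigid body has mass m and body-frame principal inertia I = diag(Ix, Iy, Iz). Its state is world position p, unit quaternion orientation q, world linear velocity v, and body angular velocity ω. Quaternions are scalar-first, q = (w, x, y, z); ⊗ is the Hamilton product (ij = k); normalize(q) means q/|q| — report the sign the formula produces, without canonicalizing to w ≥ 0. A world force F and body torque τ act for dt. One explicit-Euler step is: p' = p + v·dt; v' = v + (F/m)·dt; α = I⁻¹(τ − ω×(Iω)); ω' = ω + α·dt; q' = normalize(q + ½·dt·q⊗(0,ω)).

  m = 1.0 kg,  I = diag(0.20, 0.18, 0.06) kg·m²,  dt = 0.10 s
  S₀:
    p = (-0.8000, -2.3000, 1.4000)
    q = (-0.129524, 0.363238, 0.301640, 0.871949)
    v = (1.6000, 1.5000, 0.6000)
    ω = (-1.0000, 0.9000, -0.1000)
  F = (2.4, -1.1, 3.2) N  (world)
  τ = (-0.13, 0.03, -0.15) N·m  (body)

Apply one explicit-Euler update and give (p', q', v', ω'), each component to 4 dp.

p' = (-0.6400, -2.1500, 1.4600)
q' = (-0.1203, 0.3282, 0.2535, 0.9020)
v' = (1.8400, 1.3900, 0.9200)
ω' = (-1.0704, 0.9089, -0.3800)

linear accel F/m = (2.4000, -1.1000, 3.2000)
new position p' = (-0.6400, -2.1500, 1.4600)
v + (F/m)dt = (1.8400, 1.3900, 0.9200)
(τ − ω×Iω)/I = (-0.7040, 0.0889, -2.8000)
new body rate ω' = (-1.0704, 0.9089, -0.3800)
q⊗(0,ω) = (0.1789569, -0.6853941, -0.9521968, 0.6415066)
updated quaternion q' = (-0.1203, 0.3282, 0.2535, 0.9020)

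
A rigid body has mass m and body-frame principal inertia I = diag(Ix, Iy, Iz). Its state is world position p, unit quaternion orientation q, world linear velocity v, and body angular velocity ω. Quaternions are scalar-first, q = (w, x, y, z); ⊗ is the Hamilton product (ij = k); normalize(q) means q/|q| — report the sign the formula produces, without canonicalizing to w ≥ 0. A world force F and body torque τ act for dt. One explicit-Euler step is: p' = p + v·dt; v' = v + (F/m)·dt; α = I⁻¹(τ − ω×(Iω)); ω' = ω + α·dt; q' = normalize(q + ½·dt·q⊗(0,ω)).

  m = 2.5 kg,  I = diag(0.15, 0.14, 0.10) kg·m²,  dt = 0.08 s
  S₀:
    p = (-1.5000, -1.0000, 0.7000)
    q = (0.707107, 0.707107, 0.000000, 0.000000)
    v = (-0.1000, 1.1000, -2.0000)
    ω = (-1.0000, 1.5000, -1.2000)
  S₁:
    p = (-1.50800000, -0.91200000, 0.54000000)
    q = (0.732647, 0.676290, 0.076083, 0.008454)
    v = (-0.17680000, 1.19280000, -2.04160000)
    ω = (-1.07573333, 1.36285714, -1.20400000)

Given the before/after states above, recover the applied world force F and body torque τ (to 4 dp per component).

rate change Δω = (-0.07573333, -0.13714286, -0.00400000)
τ = I·(Δω/dt) + ω₀×(Iω₀) = (-0.0700, -0.1800, 0.0100)
Δv = v₁−v₀ = (-0.07680000, 0.09280000, -0.04160000)
applied force F = (-2.4000, 2.9000, -1.3000)

F = (-2.4000, 2.9000, -1.3000)
τ = (-0.0700, -0.1800, 0.0100)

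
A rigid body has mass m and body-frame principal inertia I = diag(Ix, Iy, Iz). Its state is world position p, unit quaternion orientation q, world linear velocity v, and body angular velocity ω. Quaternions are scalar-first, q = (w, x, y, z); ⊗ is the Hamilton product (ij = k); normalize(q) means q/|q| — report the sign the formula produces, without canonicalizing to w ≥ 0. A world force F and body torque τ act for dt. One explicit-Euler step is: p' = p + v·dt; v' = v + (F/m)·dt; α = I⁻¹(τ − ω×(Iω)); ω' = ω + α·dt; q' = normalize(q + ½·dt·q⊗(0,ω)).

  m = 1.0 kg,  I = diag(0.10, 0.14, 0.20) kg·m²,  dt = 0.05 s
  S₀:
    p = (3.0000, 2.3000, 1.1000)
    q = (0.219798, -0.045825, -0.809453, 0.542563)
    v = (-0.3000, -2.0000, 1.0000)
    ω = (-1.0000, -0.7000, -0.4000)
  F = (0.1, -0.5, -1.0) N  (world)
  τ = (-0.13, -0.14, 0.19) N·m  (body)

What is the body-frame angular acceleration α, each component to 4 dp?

α = (-1.4680, -0.7143, 0.8100)

gyro term ω×Iω = (0.0168, -0.0400, 0.0280)
α = I⁻¹(τ − ω×Iω) = (-1.4680, -0.7143, 0.8100)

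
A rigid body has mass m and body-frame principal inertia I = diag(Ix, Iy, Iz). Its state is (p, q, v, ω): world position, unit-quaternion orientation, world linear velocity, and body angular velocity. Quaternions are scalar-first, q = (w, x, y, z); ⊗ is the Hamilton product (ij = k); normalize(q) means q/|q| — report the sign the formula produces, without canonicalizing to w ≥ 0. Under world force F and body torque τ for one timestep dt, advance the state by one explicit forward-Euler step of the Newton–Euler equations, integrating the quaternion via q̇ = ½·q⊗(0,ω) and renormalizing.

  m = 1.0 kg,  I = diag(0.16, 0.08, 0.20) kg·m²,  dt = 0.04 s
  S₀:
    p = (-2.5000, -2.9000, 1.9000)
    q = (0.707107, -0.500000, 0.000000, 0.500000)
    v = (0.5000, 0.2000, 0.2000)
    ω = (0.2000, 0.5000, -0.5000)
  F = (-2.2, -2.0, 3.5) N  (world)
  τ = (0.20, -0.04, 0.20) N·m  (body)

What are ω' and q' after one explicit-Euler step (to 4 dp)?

angular accel α = (1.4375, -0.5500, 1.0400)
new body rate ω' = (0.2575, 0.4780, -0.4584)
2q̇ = q⊗(0,ω) = (0.3500000, -0.1085786, 0.2035535, -0.6035535)
q + ½dt·q⊗(0,ω), renormalized = (0.7140, -0.5021, 0.0041, 0.4879)

ω' = (0.2575, 0.4780, -0.4584)
q' = (0.7140, -0.5021, 0.0041, 0.4879)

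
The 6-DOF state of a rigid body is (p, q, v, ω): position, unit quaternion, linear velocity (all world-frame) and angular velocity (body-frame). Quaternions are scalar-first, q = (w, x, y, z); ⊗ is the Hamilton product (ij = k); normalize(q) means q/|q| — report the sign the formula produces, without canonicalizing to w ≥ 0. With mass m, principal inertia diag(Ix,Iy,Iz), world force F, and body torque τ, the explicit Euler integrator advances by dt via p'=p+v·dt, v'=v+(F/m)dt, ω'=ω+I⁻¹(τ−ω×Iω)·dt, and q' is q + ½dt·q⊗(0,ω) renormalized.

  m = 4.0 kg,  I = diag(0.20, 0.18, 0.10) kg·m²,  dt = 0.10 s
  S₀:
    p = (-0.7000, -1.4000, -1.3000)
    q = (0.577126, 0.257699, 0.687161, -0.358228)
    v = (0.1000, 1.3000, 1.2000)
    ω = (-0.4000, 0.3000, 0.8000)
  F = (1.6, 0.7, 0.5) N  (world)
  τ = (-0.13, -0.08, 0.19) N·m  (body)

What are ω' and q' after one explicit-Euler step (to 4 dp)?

precession coupling ω×(Iω) = (-0.0192, -0.0320, 0.0024)
(τ − ω×Iω)/I = (-0.5540, -0.2667, 1.8760)
ω + α·dt = (-0.4554, 0.2733, 0.9876)
q⊗(0,ω) = (0.1835137, 0.4263468, 0.1102698, 0.8138749)
updated quaternion q' = (0.5857, 0.2787, 0.6919, -0.3172)

ω' = (-0.4554, 0.2733, 0.9876)
q' = (0.5857, 0.2787, 0.6919, -0.3172)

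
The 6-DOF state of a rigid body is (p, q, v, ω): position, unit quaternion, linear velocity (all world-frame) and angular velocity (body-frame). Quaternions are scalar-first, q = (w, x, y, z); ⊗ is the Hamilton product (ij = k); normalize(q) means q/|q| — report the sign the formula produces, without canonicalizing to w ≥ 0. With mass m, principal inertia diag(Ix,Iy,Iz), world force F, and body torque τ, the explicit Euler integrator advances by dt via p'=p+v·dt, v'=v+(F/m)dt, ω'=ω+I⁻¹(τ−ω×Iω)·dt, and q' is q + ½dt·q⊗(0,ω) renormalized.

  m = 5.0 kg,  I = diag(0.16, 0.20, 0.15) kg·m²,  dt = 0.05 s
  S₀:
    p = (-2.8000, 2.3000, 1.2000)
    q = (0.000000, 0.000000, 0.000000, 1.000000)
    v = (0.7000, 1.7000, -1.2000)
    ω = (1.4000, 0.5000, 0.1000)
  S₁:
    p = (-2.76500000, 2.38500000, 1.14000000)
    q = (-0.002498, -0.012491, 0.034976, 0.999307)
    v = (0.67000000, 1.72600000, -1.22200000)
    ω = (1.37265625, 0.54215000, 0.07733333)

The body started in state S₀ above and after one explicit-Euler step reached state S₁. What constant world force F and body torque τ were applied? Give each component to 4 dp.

F = (-3.0000, 2.6000, -2.2000)
τ = (-0.0900, 0.1700, -0.0400)

rate change Δω = (-0.02734375, 0.04215000, -0.02266667)
ω₀×(Iω₀) = (-0.0025, 0.0014, 0.0280)
applied torque τ = (-0.0900, 0.1700, -0.0400)
v₁ − v₀ = (-0.03000000, 0.02600000, -0.02200000)
applied force F = (-3.0000, 2.6000, -2.2000)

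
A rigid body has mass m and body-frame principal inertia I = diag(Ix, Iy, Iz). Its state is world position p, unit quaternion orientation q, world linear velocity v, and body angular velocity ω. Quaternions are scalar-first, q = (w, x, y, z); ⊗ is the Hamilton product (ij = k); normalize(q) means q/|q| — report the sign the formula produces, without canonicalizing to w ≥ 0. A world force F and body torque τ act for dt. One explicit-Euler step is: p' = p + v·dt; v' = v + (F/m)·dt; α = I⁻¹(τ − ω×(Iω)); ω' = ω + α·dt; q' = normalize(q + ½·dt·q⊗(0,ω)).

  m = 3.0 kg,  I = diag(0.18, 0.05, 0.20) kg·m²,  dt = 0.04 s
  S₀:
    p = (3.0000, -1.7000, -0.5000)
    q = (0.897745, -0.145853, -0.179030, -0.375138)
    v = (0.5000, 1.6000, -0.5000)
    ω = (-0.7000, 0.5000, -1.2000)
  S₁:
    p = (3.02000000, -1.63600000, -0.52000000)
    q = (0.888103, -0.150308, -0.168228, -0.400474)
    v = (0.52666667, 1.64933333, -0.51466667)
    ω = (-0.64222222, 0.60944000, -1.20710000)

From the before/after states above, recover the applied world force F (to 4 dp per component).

F = (2.0000, 3.7000, -1.1000)

v₁ − v₀ = (0.02666667, 0.04933333, -0.01466667)
F = m·Δv/dt = (2.0000, 3.7000, -1.1000)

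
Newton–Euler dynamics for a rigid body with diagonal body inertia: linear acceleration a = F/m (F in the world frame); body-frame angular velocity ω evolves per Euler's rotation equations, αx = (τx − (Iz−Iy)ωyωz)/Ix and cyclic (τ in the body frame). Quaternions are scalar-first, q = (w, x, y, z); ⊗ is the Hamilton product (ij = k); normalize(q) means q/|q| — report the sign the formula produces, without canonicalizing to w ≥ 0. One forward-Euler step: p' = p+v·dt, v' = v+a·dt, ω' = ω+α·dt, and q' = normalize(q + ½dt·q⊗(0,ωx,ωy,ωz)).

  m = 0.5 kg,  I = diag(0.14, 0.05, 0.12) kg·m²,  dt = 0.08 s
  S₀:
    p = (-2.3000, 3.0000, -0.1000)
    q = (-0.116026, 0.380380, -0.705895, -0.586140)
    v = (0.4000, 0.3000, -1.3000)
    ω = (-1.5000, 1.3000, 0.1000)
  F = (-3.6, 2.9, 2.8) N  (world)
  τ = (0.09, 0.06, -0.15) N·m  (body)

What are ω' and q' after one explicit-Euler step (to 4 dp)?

ω×(Iω) gyroscopic = (0.0091, -0.0030, 0.1755)
α = I⁻¹(τ − ω×Iω) = (0.5779, 1.2600, -2.7125)
new body rate ω' = (-1.4538, 1.4008, -0.1170)
2q̇ = q⊗(0,ω) = (1.5468475, 0.8654315, 0.6903382, -0.5759511)
updated quaternion q' = (-0.0540, 0.4137, -0.6761, -0.6073)

ω' = (-1.4538, 1.4008, -0.1170)
q' = (-0.0540, 0.4137, -0.6761, -0.6073)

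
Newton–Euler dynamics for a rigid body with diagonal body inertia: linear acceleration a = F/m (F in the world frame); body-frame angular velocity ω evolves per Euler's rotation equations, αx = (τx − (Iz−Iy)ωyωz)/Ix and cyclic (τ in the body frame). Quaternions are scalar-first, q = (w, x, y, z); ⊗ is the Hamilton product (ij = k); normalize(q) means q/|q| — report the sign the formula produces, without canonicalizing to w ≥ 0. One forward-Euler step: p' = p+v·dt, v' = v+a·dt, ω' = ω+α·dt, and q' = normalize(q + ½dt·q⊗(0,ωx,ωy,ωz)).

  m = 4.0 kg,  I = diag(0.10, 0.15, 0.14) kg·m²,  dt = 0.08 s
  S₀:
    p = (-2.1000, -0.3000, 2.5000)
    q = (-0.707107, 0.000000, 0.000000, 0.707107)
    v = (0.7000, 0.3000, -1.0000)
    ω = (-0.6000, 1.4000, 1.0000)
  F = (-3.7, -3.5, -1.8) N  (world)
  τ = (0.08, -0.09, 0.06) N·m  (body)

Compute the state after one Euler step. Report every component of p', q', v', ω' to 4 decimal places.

p' = (-2.0440, -0.2760, 2.4200)
q' = (-0.7334, -0.0226, -0.0564, 0.6770)
v' = (0.6260, 0.2300, -1.0360)
ω' = (-0.5248, 1.3392, 1.0583)

a = F/m = (-0.9250, -0.8750, -0.4500)
new position p' = (-2.0440, -0.2760, 2.4200)
new velocity v' = (0.6260, 0.2300, -1.0360)
α = I⁻¹(τ − ω×Iω) = (0.9400, -0.7600, 0.7286)
new body rate ω' = (-0.5248, 1.3392, 1.0583)
q⊗(0,ω) = (-0.7071070, -0.5656856, -1.4142140, -0.7071070)
q' = normalize(q + ½dt·q⊗(0,ω)) = (-0.7334, -0.0226, -0.0564, 0.6770)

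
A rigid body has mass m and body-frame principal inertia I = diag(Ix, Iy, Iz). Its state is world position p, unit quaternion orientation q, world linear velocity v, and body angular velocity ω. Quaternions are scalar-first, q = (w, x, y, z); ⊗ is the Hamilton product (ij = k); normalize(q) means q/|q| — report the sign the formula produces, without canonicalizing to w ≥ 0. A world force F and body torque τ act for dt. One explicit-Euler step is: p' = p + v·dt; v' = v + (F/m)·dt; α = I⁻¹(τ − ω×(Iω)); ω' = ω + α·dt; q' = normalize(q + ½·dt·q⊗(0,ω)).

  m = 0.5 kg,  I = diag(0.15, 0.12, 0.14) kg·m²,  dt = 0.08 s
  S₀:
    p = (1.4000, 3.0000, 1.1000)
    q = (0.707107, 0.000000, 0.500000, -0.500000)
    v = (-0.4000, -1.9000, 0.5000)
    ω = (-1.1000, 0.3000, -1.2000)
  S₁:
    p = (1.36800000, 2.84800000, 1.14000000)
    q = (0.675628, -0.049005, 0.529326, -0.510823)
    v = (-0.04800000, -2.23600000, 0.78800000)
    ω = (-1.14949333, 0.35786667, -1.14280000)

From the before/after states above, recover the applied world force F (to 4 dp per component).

F = (2.2000, -2.1000, 1.8000)

v₁ − v₀ = (0.35200000, -0.33600000, 0.28800000)
F = m·Δv/dt = (2.2000, -2.1000, 1.8000)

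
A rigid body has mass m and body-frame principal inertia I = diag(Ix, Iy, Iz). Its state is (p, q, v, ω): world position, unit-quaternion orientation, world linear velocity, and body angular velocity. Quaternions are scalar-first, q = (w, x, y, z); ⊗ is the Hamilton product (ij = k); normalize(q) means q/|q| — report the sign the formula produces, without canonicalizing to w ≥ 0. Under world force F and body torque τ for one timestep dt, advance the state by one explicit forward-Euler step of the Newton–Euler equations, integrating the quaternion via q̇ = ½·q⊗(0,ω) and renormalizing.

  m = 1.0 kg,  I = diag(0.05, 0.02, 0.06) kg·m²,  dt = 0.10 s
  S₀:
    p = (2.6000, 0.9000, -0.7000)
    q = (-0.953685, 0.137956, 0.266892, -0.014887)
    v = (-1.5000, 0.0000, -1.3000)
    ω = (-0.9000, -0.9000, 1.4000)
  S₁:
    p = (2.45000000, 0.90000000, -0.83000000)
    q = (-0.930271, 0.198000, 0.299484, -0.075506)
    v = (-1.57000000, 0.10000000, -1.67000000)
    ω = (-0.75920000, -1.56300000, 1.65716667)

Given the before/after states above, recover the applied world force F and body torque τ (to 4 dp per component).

F = (-0.7000, 1.0000, -3.7000)
τ = (0.0200, -0.1200, 0.1300)

Δv = v₁−v₀ = (-0.07000000, 0.10000000, -0.37000000)
m·(v₁−v₀)/dt = (-0.7000, 1.0000, -3.7000)
Δω = ω₁−ω₀ = (0.14080000, -0.66300000, 0.25716667)
precession coupling = (-0.0504, 0.0126, -0.0243)
I·α + gyro = (0.0200, -0.1200, 0.1300)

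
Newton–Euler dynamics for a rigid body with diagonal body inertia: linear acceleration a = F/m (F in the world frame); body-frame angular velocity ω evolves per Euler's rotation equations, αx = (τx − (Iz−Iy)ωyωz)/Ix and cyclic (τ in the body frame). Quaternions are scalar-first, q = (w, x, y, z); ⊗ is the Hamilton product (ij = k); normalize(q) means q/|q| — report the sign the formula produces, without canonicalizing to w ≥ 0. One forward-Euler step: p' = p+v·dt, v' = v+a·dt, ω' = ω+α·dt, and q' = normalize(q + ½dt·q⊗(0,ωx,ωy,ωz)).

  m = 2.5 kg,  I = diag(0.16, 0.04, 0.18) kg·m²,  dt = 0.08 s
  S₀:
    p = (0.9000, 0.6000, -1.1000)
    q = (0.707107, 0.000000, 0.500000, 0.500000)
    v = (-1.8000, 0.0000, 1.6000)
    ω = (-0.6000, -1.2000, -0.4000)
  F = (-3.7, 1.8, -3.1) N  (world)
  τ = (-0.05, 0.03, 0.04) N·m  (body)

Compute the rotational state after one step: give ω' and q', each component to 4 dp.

α = I⁻¹(τ − ω×Iω) = (-0.7325, 0.8700, 0.7022)
ω' = ω + α·dt = (-0.6586, -1.1304, -0.3438)
2q̇ = q⊗(0,ω) = (0.8000000, -0.0242642, -1.1485284, 0.0171572)
q' = normalize(q + ½dt·q⊗(0,ω)) = (0.7380, -0.0010, 0.4533, 0.4999)

ω' = (-0.6586, -1.1304, -0.3438)
q' = (0.7380, -0.0010, 0.4533, 0.4999)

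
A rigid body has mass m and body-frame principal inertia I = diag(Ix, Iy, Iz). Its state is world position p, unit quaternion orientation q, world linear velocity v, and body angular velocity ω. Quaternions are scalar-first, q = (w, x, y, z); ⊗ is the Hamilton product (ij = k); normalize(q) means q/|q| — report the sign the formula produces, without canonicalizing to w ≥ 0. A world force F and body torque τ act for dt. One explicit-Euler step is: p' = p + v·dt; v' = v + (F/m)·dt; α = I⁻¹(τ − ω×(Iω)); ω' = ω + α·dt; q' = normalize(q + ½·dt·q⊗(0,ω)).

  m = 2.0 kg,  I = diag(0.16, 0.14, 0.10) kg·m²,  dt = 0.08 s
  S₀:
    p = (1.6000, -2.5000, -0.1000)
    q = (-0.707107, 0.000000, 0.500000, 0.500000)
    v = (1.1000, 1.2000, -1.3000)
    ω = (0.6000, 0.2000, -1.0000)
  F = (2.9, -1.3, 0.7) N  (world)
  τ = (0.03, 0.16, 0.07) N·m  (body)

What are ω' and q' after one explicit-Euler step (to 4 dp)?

angular accel α = (0.1375, 1.4000, 0.7240)
new body rate ω' = (0.6110, 0.3120, -0.9421)
q⊗(0,ω) = (0.4000000, -1.0242642, 0.1585786, 0.4071070)
updated quaternion q' = (-0.6903, -0.0409, 0.5058, 0.5157)

ω' = (0.6110, 0.3120, -0.9421)
q' = (-0.6903, -0.0409, 0.5058, 0.5157)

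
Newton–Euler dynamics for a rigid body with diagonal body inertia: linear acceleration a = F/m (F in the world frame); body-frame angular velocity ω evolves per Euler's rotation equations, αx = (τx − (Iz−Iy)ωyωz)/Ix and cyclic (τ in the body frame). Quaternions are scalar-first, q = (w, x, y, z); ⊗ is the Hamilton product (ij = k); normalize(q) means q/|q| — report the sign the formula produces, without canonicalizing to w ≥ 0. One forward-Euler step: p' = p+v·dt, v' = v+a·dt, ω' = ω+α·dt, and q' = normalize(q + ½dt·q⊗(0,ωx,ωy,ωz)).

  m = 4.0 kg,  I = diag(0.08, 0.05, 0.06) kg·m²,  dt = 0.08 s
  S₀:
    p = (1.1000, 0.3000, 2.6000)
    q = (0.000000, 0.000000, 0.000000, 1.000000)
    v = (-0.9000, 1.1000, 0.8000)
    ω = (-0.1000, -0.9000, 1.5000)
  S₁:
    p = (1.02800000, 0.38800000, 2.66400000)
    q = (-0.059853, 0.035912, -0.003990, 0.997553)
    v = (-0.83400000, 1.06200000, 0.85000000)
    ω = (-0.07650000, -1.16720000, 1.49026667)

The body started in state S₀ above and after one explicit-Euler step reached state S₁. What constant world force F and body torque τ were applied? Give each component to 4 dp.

rate change Δω = (0.02350000, -0.26720000, -0.00973333)
τ = I·(Δω/dt) + ω₀×(Iω₀) = (0.0100, -0.1700, -0.0100)
v₁ − v₀ = (0.06600000, -0.03800000, 0.05000000)
F = m·Δv/dt = (3.3000, -1.9000, 2.5000)

F = (3.3000, -1.9000, 2.5000)
τ = (0.0100, -0.1700, -0.0100)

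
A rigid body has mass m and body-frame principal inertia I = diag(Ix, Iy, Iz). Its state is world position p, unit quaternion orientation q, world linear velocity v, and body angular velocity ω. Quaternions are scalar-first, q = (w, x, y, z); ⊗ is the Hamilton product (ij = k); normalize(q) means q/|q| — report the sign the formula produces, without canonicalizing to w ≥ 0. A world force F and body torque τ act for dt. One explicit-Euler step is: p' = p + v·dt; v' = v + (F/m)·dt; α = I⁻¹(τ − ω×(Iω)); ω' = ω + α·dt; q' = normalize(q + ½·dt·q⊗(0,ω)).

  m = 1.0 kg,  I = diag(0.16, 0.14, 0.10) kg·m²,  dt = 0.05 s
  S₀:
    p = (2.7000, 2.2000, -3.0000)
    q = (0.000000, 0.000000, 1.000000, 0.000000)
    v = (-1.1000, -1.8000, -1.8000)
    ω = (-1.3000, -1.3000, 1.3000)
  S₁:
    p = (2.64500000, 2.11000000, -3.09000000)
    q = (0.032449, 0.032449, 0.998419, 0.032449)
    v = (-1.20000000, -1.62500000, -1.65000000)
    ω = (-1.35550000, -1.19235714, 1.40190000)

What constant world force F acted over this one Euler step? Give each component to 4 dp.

velocity change Δv = (-0.10000000, 0.17500000, 0.15000000)
m·(v₁−v₀)/dt = (-2.0000, 3.5000, 3.0000)

F = (-2.0000, 3.5000, 3.0000)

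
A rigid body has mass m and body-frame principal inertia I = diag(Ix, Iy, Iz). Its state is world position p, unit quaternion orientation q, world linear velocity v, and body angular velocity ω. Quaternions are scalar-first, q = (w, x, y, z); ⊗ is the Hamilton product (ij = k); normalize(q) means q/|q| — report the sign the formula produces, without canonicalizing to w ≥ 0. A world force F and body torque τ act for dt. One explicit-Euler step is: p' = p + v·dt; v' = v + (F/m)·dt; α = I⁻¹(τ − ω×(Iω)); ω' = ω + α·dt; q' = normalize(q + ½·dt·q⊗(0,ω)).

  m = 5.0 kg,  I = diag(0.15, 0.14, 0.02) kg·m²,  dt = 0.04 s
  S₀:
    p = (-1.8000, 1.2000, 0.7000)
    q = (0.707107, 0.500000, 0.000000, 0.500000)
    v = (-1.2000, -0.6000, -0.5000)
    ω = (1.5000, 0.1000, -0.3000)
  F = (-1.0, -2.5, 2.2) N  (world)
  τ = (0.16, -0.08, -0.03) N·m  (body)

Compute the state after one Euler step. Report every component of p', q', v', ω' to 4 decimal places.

p' = (-1.8480, 1.1760, 0.6800)
q' = (0.6948, 0.5200, 0.0194, 0.4965)
v' = (-1.2080, -0.6200, -0.4824)
ω' = (1.5417, 0.0939, -0.3570)

p + v·dt = (-1.8480, 1.1760, 0.6800)
v + (F/m)dt = (-1.2080, -0.6200, -0.4824)
ω×(Iω) gyroscopic = (0.0036, -0.0585, -0.0015)
angular accel α = (1.0427, -0.1536, -1.4250)
new body rate ω' = (1.5417, 0.0939, -0.3570)
q⊗(0,ω) = (-0.6000000, 1.0106605, 0.9707107, -0.1621321)
q' = normalize(q + ½dt·q⊗(0,ω)) = (0.6948, 0.5200, 0.0194, 0.4965)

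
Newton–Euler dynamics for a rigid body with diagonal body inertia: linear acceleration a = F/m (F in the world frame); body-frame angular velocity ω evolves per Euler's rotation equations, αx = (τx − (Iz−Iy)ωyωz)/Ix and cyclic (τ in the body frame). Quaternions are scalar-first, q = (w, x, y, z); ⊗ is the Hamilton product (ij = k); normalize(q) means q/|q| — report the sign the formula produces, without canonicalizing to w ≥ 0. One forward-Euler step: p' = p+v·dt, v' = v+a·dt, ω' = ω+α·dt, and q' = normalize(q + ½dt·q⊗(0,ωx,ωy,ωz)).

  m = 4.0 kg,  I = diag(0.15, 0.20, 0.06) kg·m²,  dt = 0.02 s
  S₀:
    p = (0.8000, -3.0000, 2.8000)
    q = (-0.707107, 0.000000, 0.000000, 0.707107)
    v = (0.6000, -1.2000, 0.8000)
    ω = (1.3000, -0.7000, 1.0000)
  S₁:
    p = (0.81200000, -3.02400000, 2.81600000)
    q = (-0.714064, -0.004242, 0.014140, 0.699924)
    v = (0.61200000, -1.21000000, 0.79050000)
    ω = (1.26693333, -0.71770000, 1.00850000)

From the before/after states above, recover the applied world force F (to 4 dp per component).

Δv = v₁−v₀ = (0.01200000, -0.01000000, -0.00950000)
F = m·Δv/dt = (2.4000, -2.0000, -1.9000)

F = (2.4000, -2.0000, -1.9000)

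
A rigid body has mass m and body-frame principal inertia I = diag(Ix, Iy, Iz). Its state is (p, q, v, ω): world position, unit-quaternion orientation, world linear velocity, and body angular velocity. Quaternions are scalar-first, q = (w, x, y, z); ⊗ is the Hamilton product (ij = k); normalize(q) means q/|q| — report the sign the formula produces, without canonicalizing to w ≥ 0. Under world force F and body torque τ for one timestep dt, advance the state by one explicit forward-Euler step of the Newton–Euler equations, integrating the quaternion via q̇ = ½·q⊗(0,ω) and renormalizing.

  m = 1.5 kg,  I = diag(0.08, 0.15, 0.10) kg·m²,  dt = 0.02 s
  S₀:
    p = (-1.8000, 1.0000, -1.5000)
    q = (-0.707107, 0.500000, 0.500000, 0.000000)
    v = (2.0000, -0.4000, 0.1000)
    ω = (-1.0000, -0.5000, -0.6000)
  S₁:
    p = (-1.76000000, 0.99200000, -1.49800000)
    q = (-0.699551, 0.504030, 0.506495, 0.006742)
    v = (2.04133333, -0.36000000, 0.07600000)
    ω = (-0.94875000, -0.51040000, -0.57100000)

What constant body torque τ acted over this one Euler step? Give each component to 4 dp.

ω₁ − ω₀ = (0.05125000, -0.01040000, 0.02900000)
gyro term ω₀×Iω₀ = (-0.0150, -0.0120, 0.0350)
applied torque τ = (0.1900, -0.0900, 0.1800)

τ = (0.1900, -0.0900, 0.1800)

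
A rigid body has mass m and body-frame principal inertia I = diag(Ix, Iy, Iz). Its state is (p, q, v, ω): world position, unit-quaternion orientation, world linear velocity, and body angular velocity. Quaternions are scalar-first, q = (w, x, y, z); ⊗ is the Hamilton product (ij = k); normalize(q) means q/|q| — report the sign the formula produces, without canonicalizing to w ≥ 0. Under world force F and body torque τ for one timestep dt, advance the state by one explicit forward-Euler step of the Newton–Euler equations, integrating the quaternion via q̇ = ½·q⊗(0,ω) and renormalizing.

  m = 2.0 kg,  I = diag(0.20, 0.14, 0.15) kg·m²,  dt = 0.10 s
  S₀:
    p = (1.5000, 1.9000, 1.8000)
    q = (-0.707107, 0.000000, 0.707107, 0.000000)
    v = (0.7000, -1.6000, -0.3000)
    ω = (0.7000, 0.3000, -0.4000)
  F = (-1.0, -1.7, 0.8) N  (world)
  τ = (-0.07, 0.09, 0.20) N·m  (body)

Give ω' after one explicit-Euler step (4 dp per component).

precession coupling ω×(Iω) = (-0.0012, -0.0140, -0.0126)
angular accel α = (-0.3440, 0.7429, 1.4173)
ω + α·dt = (0.6656, 0.3743, -0.2583)

ω' = (0.6656, 0.3743, -0.2583)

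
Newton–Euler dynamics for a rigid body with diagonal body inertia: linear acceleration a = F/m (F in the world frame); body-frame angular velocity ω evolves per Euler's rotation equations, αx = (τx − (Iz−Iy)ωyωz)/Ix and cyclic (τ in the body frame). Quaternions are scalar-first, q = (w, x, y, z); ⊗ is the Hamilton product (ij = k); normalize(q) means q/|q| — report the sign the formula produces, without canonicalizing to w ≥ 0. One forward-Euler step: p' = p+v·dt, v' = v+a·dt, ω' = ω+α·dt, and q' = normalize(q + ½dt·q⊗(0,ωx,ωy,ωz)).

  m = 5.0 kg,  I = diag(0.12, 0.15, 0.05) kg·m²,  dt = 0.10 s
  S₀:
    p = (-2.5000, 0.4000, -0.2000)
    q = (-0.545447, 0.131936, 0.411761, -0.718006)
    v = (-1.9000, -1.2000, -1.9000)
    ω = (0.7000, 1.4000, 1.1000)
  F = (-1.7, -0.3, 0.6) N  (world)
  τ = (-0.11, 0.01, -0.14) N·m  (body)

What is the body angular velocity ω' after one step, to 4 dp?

ω' = (0.7367, 1.3707, 0.7612)

precession coupling ω×(Iω) = (-0.1540, 0.0539, 0.0294)
angular accel α = (0.3667, -0.2927, -3.3880)
new body rate ω' = (0.7367, 1.3707, 0.7612)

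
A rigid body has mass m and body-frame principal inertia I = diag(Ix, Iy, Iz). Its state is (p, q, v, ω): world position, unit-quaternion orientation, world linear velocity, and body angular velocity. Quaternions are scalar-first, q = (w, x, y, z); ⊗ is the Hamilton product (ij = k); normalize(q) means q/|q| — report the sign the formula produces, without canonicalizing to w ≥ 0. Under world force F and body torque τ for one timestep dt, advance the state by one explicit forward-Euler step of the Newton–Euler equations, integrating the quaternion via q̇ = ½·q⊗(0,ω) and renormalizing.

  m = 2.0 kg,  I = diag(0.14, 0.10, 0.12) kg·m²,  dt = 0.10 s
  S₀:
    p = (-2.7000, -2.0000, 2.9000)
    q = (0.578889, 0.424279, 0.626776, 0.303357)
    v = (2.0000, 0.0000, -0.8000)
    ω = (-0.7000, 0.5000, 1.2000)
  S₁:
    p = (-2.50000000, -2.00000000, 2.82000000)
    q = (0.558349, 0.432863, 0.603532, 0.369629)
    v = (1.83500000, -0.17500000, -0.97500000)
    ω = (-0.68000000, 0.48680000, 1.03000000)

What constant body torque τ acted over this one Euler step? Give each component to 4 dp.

τ = (0.0400, -0.0300, -0.1900)

rate change Δω = (0.02000000, -0.01320000, -0.17000000)
ω₀×(Iω₀) = (0.0120, -0.0168, 0.0140)
τ = I·(Δω/dt) + ω₀×(Iω₀) = (0.0400, -0.0300, -0.1900)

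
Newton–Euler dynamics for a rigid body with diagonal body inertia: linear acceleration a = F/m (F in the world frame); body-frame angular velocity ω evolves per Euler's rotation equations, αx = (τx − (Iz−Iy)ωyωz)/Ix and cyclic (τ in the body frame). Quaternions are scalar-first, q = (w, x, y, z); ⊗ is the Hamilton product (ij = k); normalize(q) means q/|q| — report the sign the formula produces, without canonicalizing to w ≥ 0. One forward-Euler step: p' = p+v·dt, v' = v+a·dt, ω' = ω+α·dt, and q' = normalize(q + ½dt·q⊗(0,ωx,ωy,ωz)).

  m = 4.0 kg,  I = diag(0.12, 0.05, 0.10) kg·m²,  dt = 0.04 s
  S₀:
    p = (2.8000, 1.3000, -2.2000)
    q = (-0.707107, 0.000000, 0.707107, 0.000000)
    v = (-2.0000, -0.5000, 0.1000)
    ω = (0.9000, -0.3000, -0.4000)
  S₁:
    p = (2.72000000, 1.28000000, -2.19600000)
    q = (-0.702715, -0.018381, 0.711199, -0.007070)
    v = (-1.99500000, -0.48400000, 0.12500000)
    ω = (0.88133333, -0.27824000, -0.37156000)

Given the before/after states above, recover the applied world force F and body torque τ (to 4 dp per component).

F = (0.5000, 1.6000, 2.5000)
τ = (-0.0500, 0.0200, 0.0900)

Δv = v₁−v₀ = (0.00500000, 0.01600000, 0.02500000)
applied force F = (0.5000, 1.6000, 2.5000)
ω₁ − ω₀ = (-0.01866667, 0.02176000, 0.02844000)
gyro term ω₀×Iω₀ = (0.0060, -0.0072, 0.0189)
τ = I·(Δω/dt) + ω₀×(Iω₀) = (-0.0500, 0.0200, 0.0900)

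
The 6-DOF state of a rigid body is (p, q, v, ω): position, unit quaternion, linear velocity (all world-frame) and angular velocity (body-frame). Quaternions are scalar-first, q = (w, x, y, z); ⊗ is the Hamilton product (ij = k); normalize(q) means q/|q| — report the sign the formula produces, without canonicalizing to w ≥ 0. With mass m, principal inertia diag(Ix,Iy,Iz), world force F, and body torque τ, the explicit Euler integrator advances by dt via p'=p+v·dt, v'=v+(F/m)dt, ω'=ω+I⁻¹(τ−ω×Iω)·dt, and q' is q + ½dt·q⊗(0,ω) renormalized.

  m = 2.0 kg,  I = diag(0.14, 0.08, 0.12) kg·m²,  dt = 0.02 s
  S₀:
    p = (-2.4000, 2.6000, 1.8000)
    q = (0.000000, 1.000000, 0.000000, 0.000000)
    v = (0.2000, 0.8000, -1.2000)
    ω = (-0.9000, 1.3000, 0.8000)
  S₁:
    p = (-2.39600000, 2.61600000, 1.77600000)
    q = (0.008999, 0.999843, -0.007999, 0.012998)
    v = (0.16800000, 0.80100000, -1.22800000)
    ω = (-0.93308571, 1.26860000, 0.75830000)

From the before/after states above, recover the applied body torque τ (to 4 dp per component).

Δω = ω₁−ω₀ = (-0.03308571, -0.03140000, -0.04170000)
ω₀×(Iω₀) = (0.0416, -0.0144, 0.0702)
applied torque τ = (-0.1900, -0.1400, -0.1800)

τ = (-0.1900, -0.1400, -0.1800)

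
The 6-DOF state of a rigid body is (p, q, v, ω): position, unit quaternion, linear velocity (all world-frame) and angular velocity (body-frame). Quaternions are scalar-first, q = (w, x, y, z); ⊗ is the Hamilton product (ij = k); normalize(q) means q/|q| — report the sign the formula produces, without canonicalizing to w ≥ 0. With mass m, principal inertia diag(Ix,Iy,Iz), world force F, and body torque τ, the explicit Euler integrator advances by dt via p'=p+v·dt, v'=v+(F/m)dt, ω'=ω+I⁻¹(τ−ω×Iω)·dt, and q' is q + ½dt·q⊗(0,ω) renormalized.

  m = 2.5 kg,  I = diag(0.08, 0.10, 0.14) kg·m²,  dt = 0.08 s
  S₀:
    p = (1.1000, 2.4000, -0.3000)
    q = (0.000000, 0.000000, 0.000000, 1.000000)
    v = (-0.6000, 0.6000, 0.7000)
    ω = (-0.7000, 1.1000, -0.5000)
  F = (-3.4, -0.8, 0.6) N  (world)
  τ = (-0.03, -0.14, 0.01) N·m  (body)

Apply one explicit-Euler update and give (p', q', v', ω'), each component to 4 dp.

linear accel F/m = (-1.3600, -0.3200, 0.2400)
new position p' = (1.0520, 2.4480, -0.2440)
v' = v + a·dt = (-0.7088, 0.5744, 0.7192)
ω×(Iω) gyroscopic = (-0.0220, -0.0210, -0.0154)
α = I⁻¹(τ − ω×Iω) = (-0.1000, -1.1900, 0.1814)
ω + α·dt = (-0.7080, 1.0048, -0.4855)
q⊗(0,ω) = (0.5000000, -1.1000000, -0.7000000, 0.0000000)
updated quaternion q' = (0.0200, -0.0439, -0.0280, 0.9984)

p' = (1.0520, 2.4480, -0.2440)
q' = (0.0200, -0.0439, -0.0280, 0.9984)
v' = (-0.7088, 0.5744, 0.7192)
ω' = (-0.7080, 1.0048, -0.4855)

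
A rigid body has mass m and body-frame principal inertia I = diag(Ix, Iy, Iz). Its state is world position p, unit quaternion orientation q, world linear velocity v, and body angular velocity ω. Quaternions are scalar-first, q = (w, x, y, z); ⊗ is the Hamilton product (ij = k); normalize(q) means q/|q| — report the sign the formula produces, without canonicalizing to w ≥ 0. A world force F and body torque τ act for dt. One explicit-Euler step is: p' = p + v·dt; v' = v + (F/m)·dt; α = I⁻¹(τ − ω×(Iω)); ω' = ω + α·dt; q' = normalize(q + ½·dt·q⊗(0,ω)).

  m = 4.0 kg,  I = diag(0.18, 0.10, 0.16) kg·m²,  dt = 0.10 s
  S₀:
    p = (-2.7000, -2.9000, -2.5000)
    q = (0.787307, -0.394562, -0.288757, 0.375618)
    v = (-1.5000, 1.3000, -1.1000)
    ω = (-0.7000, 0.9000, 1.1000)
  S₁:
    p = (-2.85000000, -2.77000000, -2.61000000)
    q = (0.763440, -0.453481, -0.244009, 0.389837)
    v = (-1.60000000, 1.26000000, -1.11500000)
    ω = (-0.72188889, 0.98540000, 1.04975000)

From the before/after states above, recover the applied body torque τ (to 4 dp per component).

ω₁ − ω₀ = (-0.02188889, 0.08540000, -0.05025000)
applied torque τ = (0.0200, 0.0700, -0.0300)

τ = (0.0200, 0.0700, -0.0300)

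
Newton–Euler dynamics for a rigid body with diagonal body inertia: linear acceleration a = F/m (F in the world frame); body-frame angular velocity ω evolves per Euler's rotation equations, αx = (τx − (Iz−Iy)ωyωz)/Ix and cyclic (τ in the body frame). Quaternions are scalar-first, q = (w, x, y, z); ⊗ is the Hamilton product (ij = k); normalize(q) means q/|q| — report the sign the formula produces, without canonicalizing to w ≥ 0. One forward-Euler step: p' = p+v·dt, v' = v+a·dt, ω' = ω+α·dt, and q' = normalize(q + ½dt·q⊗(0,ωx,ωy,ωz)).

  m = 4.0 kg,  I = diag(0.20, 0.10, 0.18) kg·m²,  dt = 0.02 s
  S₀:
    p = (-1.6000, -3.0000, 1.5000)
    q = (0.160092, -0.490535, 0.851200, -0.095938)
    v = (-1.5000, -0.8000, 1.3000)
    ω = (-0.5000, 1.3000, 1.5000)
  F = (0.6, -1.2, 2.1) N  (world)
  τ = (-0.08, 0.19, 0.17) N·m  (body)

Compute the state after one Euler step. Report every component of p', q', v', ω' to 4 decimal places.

p' = (-1.6300, -3.0160, 1.5260)
q' = (0.1480, -0.4772, 0.8609, -0.0956)
v' = (-1.4970, -0.8060, 1.3105)
ω' = (-0.5236, 1.3410, 1.5117)

α = I⁻¹(τ − ω×Iω) = (-1.1800, 2.0500, 0.5833)
new body rate ω' = (-0.5236, 1.3410, 1.5117)
q⊗(0,ω) = (-1.2079205, 1.3214734, 0.9918911, 0.0280425)
q' = normalize(q + ½dt·q⊗(0,ω)) = (0.1480, -0.4772, 0.8609, -0.0956)
p' = p + v·dt = (-1.6300, -3.0160, 1.5260)
v' = v + a·dt = (-1.4970, -0.8060, 1.3105)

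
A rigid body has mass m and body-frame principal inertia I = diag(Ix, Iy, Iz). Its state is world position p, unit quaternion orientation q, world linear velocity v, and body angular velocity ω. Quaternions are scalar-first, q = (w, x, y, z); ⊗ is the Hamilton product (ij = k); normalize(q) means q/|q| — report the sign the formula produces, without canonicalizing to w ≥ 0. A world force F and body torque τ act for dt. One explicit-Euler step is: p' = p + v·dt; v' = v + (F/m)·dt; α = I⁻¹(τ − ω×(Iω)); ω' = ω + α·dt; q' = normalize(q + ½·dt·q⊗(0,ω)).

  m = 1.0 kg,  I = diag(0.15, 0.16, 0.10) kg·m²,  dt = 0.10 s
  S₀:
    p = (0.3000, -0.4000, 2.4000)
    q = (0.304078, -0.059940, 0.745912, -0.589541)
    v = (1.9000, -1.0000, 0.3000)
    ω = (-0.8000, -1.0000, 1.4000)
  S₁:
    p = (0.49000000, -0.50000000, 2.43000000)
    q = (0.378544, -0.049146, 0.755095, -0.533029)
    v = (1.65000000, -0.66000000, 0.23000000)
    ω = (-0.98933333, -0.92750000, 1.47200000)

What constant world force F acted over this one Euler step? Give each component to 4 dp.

F = (-2.5000, 3.4000, -0.7000)

v₁ − v₀ = (-0.25000000, 0.34000000, -0.07000000)
F = m·Δv/dt = (-2.5000, 3.4000, -0.7000)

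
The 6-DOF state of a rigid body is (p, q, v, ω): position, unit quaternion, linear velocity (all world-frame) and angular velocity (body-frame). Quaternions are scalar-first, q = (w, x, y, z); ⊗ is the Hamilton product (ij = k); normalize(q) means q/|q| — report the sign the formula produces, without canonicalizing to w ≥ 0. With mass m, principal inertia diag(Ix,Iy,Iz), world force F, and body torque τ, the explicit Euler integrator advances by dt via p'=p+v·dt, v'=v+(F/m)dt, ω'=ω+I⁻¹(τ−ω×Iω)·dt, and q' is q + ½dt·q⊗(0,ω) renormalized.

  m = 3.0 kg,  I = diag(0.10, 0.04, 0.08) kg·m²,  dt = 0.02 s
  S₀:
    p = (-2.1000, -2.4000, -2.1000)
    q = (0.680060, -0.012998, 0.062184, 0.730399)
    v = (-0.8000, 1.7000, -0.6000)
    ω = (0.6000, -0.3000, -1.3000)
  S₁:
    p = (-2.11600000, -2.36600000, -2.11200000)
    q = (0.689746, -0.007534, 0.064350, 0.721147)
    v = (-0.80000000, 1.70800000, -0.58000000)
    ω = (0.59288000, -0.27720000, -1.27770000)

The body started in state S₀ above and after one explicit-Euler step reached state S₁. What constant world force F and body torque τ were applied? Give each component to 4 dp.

F = (0.0000, 1.2000, 3.0000)
τ = (-0.0200, 0.0300, 0.1000)

rate change Δω = (-0.00712000, 0.02280000, 0.02230000)
τ = I·(Δω/dt) + ω₀×(Iω₀) = (-0.0200, 0.0300, 0.1000)
v₁ − v₀ = (0.00000000, 0.00800000, 0.02000000)
applied force F = (0.0000, 1.2000, 3.0000)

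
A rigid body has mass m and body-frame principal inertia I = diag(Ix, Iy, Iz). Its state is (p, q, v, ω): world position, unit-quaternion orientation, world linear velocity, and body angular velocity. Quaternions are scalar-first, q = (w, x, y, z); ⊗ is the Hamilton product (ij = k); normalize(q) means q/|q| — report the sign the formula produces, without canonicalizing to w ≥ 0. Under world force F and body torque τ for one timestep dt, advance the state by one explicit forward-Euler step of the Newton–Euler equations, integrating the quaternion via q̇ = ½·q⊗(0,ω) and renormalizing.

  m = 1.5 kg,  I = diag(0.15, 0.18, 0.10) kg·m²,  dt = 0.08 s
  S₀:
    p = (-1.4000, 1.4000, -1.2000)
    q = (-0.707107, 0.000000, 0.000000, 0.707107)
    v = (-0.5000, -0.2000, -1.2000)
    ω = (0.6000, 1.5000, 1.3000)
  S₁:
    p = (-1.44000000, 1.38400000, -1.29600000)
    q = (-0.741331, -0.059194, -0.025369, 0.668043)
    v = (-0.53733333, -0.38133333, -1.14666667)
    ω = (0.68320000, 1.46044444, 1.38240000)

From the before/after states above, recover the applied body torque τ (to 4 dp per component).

rate change Δω = (0.08320000, -0.03955556, 0.08240000)
precession coupling = (-0.1560, 0.0390, 0.0270)
applied torque τ = (0.0000, -0.0500, 0.1300)

τ = (0.0000, -0.0500, 0.1300)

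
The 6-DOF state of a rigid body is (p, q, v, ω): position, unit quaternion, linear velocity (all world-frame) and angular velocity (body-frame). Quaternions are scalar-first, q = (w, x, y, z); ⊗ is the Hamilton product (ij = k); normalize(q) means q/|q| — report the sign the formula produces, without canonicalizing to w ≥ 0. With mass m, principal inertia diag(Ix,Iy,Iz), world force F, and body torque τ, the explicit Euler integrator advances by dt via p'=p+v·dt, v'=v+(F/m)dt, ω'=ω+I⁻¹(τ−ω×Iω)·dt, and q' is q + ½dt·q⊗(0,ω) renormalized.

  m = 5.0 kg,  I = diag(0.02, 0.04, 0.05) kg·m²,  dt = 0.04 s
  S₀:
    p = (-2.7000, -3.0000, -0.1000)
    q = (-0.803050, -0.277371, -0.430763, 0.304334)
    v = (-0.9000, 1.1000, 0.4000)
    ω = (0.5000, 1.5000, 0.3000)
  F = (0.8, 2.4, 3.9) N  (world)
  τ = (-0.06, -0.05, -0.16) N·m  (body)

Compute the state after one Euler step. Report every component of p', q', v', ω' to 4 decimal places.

p' = (-2.7360, -2.9560, -0.0840)
q' = (-0.7888, -0.2970, -0.4499, 0.2953)
v' = (-0.8936, 1.1192, 0.4312)
ω' = (0.3710, 1.4545, 0.1600)

p + v·dt = (-2.7360, -2.9560, -0.0840)
new velocity v' = (-0.8936, 1.1192, 0.4312)
precession coupling ω×(Iω) = (0.0045, -0.0045, 0.0150)
(τ − ω×Iω)/I = (-3.2250, -1.1375, -3.5000)
ω' = ω + α·dt = (0.3710, 1.4545, 0.1600)
Hamilton product q⊗(0,ω) = (0.6935298, -0.9872549, -0.9691967, -0.4415900)
q' = normalize(q + ½dt·q⊗(0,ω)) = (-0.7888, -0.2970, -0.4499, 0.2953)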